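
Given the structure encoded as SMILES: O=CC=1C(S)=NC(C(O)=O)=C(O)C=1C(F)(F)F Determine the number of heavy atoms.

17

Every atom symbol written in the SMILES (organic subset) is one heavy atom; implicit H are not written.
Heavy atoms by element → C:8, F:3, N:1, O:4, S:1.
Total: 17.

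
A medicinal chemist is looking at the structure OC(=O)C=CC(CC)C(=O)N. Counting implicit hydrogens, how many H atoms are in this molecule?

11

Walk through each heavy atom and fill implicit hydrogens from standard valence (C 4, N 3, O 2, S 2, halogen 1):
  atom 1: O, bond orders sum to 1 (valence 2) → 1 H
  atom 2: C, bond orders sum to 4 (valence 4) → 0 H
  atom 3: O, bond orders sum to 2 (valence 2) → 0 H
  atom 4: C, bond orders sum to 3 (valence 4) → 1 H
  atom 5: C, bond orders sum to 3 (valence 4) → 1 H
  atom 6: C, bond orders sum to 3 (valence 4) → 1 H
  atom 7: C, bond orders sum to 2 (valence 4) → 2 H
  atom 8: C, bond orders sum to 1 (valence 4) → 3 H
  atom 9: C, bond orders sum to 4 (valence 4) → 0 H
  atom 10: O, bond orders sum to 2 (valence 2) → 0 H
  atom 11: N, bond orders sum to 1 (valence 3) → 2 H
Total hydrogens: 11.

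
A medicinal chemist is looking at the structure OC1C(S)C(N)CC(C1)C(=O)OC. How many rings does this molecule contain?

1

In SMILES, each pair of matching ring-closure digits denotes one ring-closing bond; the number of such bonds equals the number of independent rings.
Ring-closure bonds here: 1.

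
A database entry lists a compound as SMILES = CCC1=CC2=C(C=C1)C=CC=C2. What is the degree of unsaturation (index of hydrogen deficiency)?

7

Molecular formula: C12H12.
DoU = (2C + 2 + N − H − X) / 2, where X is the halogen count and O/S are ignored.
    = (2·12 + 2 + 0 − 12 − 0) / 2 = 14 / 2 = 7.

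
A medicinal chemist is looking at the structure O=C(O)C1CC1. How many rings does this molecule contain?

In SMILES, each pair of matching ring-closure digits denotes one ring-closing bond; the number of such bonds equals the number of independent rings.
Ring-closure bonds here: 1.

1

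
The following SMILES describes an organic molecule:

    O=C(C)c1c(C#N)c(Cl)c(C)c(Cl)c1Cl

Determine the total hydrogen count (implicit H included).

Walk through each heavy atom and fill implicit hydrogens from standard valence (C 4, N 3, O 2, S 2, halogen 1); for lowercase aromatic atoms, an aromatic c carries 1 H when it has two neighbours and 0 H with three, and aromatic n carries 0 H:
  atom 1: O, bond orders sum to 2 (valence 2) → 0 H
  atom 2: C, bond orders sum to 4 (valence 4) → 0 H
  atom 3: C, bond orders sum to 1 (valence 4) → 3 H
  atom 4: aromatic c, 3 neighbours → 0 H
  atom 5: aromatic c, 3 neighbours → 0 H
  atom 6: C, bond orders sum to 4 (valence 4) → 0 H
  atom 7: N, bond orders sum to 3 (valence 3) → 0 H
  atom 8: aromatic c, 3 neighbours → 0 H
  atom 9: Cl (halogen, monovalent) → 0 H
  atom 10: aromatic c, 3 neighbours → 0 H
  atom 11: C, bond orders sum to 1 (valence 4) → 3 H
  atom 12: aromatic c, 3 neighbours → 0 H
  atom 13: Cl (halogen, monovalent) → 0 H
  atom 14: aromatic c, 3 neighbours → 0 H
  atom 15: Cl (halogen, monovalent) → 0 H
Total hydrogens: 6.

6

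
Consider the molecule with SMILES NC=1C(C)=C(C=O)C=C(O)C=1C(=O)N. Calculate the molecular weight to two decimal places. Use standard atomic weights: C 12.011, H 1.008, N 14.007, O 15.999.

194.19 g/mol

First, the molecular formula is C9H10N2O3 (counting implicit H from valence).
  C: 9 × 12.011 = 108.099
  H: 10 × 1.008 = 10.080
  N: 2 × 14.007 = 28.014
  O: 3 × 15.999 = 47.997
Sum: 9×12.011 + 10×1.008 + 2×14.007 + 3×15.999 = 194.190 → 194.19 g/mol.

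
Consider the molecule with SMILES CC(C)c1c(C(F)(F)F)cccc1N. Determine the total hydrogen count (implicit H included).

12

Walk through each heavy atom and fill implicit hydrogens from standard valence (C 4, N 3, O 2, S 2, halogen 1); for lowercase aromatic atoms, an aromatic c carries 1 H when it has two neighbours and 0 H with three, and aromatic n carries 0 H:
  atom 1: C, bond orders sum to 1 (valence 4) → 3 H
  atom 2: C, bond orders sum to 3 (valence 4) → 1 H
  atom 3: C, bond orders sum to 1 (valence 4) → 3 H
  atom 4: aromatic c, 3 neighbours → 0 H
  atom 5: aromatic c, 3 neighbours → 0 H
  atom 6: C, bond orders sum to 4 (valence 4) → 0 H
  atom 7: F (halogen, monovalent) → 0 H
  atom 8: F (halogen, monovalent) → 0 H
  atom 9: F (halogen, monovalent) → 0 H
  atom 10: aromatic c, 2 neighbours → 1 H
  atom 11: aromatic c, 2 neighbours → 1 H
  atom 12: aromatic c, 2 neighbours → 1 H
  atom 13: aromatic c, 3 neighbours → 0 H
  atom 14: N, bond orders sum to 1 (valence 3) → 2 H
Total hydrogens: 12.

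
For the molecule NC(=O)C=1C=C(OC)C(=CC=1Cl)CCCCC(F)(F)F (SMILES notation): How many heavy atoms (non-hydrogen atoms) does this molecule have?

Every atom symbol written in the SMILES (organic subset) is one heavy atom; implicit H are not written.
Heavy atoms by element → C:13, Cl:1, F:3, N:1, O:2.
Total: 20.

20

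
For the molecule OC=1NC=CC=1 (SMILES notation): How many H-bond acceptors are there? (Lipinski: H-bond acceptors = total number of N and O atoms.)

2

N atoms: 1; O atoms: 1.
Lipinski HBA = 1 + 1 = 2.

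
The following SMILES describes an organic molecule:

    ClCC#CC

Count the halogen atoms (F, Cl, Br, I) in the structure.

1

Halogen atoms appear at heavy-atom position 1 (1×Cl).
Other groups present: 1 alkyne.
Halogen count: 1.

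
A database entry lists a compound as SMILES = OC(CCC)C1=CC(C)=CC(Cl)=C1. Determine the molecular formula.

Walk through each heavy atom and fill implicit hydrogens from standard valence (C 4, N 3, O 2, S 2, halogen 1):
  atom 1: O, bond orders sum to 1 (valence 2) → 1 H
  atom 2: C, bond orders sum to 3 (valence 4) → 1 H
  atom 3: C, bond orders sum to 2 (valence 4) → 2 H
  atom 4: C, bond orders sum to 2 (valence 4) → 2 H
  atom 5: C, bond orders sum to 1 (valence 4) → 3 H
  atom 6: C, bond orders sum to 4 (valence 4) → 0 H
  atom 7: C, bond orders sum to 3 (valence 4) → 1 H
  atom 8: C, bond orders sum to 4 (valence 4) → 0 H
  atom 9: C, bond orders sum to 1 (valence 4) → 3 H
  atom 10: C, bond orders sum to 3 (valence 4) → 1 H
  atom 11: C, bond orders sum to 4 (valence 4) → 0 H
  atom 12: Cl (halogen, monovalent) → 0 H
  atom 13: C, bond orders sum to 3 (valence 4) → 1 H
Totals → C:11, H:15, Cl:1, O:1.
In Hill order: C11H15ClO.

C11H15ClO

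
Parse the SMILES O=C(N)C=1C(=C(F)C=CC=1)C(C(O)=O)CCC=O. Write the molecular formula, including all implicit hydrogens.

Walk through each heavy atom and fill implicit hydrogens from standard valence (C 4, N 3, O 2, S 2, halogen 1):
  atom 1: O, bond orders sum to 2 (valence 2) → 0 H
  atom 2: C, bond orders sum to 4 (valence 4) → 0 H
  atom 3: N, bond orders sum to 1 (valence 3) → 2 H
  atom 4: C, bond orders sum to 4 (valence 4) → 0 H
  atom 5: C, bond orders sum to 4 (valence 4) → 0 H
  atom 6: C, bond orders sum to 4 (valence 4) → 0 H
  atom 7: F (halogen, monovalent) → 0 H
  atom 8: C, bond orders sum to 3 (valence 4) → 1 H
  atom 9: C, bond orders sum to 3 (valence 4) → 1 H
  atom 10: C, bond orders sum to 3 (valence 4) → 1 H
  atom 11: C, bond orders sum to 3 (valence 4) → 1 H
  atom 12: C, bond orders sum to 4 (valence 4) → 0 H
  atom 13: O, bond orders sum to 1 (valence 2) → 1 H
  atom 14: O, bond orders sum to 2 (valence 2) → 0 H
  atom 15: C, bond orders sum to 2 (valence 4) → 2 H
  atom 16: C, bond orders sum to 2 (valence 4) → 2 H
  atom 17: C, bond orders sum to 3 (valence 4) → 1 H
  atom 18: O, bond orders sum to 2 (valence 2) → 0 H
Totals → C:12, H:12, F:1, N:1, O:4.

C12H12FNO4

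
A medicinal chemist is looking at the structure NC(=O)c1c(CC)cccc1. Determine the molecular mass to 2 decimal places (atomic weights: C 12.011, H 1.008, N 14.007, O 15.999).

First, the molecular formula is C9H11NO (counting implicit H from valence).
  C: 9 × 12.011 = 108.099
  H: 11 × 1.008 = 11.088
  N: 1 × 14.007 = 14.007
  O: 1 × 15.999 = 15.999
Sum: 9×12.011 + 11×1.008 + 1×14.007 + 1×15.999 = 149.193 → 149.19 g/mol.

149.19 g/mol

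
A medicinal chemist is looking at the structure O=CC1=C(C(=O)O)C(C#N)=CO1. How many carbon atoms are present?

Count every carbon token in the SMILES (each C, including those in ring-closure positions and inside branches).
Carbon count: 7.

7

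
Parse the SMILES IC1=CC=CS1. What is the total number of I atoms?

Scan the SMILES for I atoms (remember two-letter symbols like Cl and Br are single atoms).
Iodine count: 1.

1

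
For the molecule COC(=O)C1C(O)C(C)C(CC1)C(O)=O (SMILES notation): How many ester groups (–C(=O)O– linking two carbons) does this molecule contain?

The ester motif appears at heavy-atom position 3 in the SMILES.
Other groups present: 1 carboxylic acid, 1 hydroxyl.
Ester count: 1.

1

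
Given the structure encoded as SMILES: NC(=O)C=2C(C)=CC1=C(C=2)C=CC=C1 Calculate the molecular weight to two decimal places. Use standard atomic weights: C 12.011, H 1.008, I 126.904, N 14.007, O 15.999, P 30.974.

185.23 g/mol

First, the molecular formula is C12H11NO (counting implicit H from valence).
  C: 12 × 12.011 = 144.132
  H: 11 × 1.008 = 11.088
  N: 1 × 14.007 = 14.007
  O: 1 × 15.999 = 15.999
Sum: 12×12.011 + 11×1.008 + 1×14.007 + 1×15.999 = 185.226 → 185.23 g/mol.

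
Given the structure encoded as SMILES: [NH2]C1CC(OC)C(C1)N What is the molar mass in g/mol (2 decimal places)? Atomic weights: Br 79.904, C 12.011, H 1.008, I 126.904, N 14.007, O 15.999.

130.19 g/mol

First, the molecular formula is C6H14N2O (counting implicit H from valence).
  C: 6 × 12.011 = 72.066
  H: 14 × 1.008 = 14.112
  N: 2 × 14.007 = 28.014
  O: 1 × 15.999 = 15.999
Sum: 6×12.011 + 14×1.008 + 2×14.007 + 1×15.999 = 130.191 → 130.19 g/mol.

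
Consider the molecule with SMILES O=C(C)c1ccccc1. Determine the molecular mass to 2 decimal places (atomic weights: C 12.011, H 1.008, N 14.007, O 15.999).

120.15 g/mol

First, the molecular formula is C8H8O (counting implicit H from valence).
  C: 8 × 12.011 = 96.088
  H: 8 × 1.008 = 8.064
  O: 1 × 15.999 = 15.999
Sum: 8×12.011 + 8×1.008 + 1×15.999 = 120.151 → 120.15 g/mol.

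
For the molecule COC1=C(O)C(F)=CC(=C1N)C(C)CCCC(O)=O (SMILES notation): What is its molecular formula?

C13H18FNO4

Walk through each heavy atom and fill implicit hydrogens from standard valence (C 4, N 3, O 2, S 2, halogen 1):
  atom 1: C, bond orders sum to 1 (valence 4) → 3 H
  atom 2: O, bond orders sum to 2 (valence 2) → 0 H
  atom 3: C, bond orders sum to 4 (valence 4) → 0 H
  atom 4: C, bond orders sum to 4 (valence 4) → 0 H
  atom 5: O, bond orders sum to 1 (valence 2) → 1 H
  atom 6: C, bond orders sum to 4 (valence 4) → 0 H
  atom 7: F (halogen, monovalent) → 0 H
  atom 8: C, bond orders sum to 3 (valence 4) → 1 H
  atom 9: C, bond orders sum to 4 (valence 4) → 0 H
  atom 10: C, bond orders sum to 4 (valence 4) → 0 H
  atom 11: N, bond orders sum to 1 (valence 3) → 2 H
  atom 12: C, bond orders sum to 3 (valence 4) → 1 H
  atom 13: C, bond orders sum to 1 (valence 4) → 3 H
  atom 14: C, bond orders sum to 2 (valence 4) → 2 H
  atom 15: C, bond orders sum to 2 (valence 4) → 2 H
  atom 16: C, bond orders sum to 2 (valence 4) → 2 H
  atom 17: C, bond orders sum to 4 (valence 4) → 0 H
  atom 18: O, bond orders sum to 1 (valence 2) → 1 H
  atom 19: O, bond orders sum to 2 (valence 2) → 0 H
Totals → C:13, H:18, F:1, N:1, O:4.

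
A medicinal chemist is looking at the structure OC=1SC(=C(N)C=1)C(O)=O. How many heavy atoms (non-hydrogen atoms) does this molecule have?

10

Every atom symbol written in the SMILES (organic subset) is one heavy atom; implicit H are not written.
Heavy atoms by element → C:5, N:1, O:3, S:1.
Total: 10.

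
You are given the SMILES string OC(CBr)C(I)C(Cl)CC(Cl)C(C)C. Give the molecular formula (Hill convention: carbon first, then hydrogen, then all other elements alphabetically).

C9H16BrCl2IO

Walk through each heavy atom and fill implicit hydrogens from standard valence (C 4, N 3, O 2, S 2, halogen 1):
  atom 1: O, bond orders sum to 1 (valence 2) → 1 H
  atom 2: C, bond orders sum to 3 (valence 4) → 1 H
  atom 3: C, bond orders sum to 2 (valence 4) → 2 H
  atom 4: Br (halogen, monovalent) → 0 H
  atom 5: C, bond orders sum to 3 (valence 4) → 1 H
  atom 6: I (halogen, monovalent) → 0 H
  atom 7: C, bond orders sum to 3 (valence 4) → 1 H
  atom 8: Cl (halogen, monovalent) → 0 H
  atom 9: C, bond orders sum to 2 (valence 4) → 2 H
  atom 10: C, bond orders sum to 3 (valence 4) → 1 H
  atom 11: Cl (halogen, monovalent) → 0 H
  atom 12: C, bond orders sum to 3 (valence 4) → 1 H
  atom 13: C, bond orders sum to 1 (valence 4) → 3 H
  atom 14: C, bond orders sum to 1 (valence 4) → 3 H
Totals → C:9, H:16, Br:1, Cl:2, I:1, O:1.
In Hill order: C9H16BrCl2IO.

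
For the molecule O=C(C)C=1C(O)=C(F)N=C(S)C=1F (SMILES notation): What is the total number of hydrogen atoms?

5

Walk through each heavy atom and fill implicit hydrogens from standard valence (C 4, N 3, O 2, S 2, halogen 1):
  atom 1: O, bond orders sum to 2 (valence 2) → 0 H
  atom 2: C, bond orders sum to 4 (valence 4) → 0 H
  atom 3: C, bond orders sum to 1 (valence 4) → 3 H
  atom 4: C, bond orders sum to 4 (valence 4) → 0 H
  atom 5: C, bond orders sum to 4 (valence 4) → 0 H
  atom 6: O, bond orders sum to 1 (valence 2) → 1 H
  atom 7: C, bond orders sum to 4 (valence 4) → 0 H
  atom 8: F (halogen, monovalent) → 0 H
  atom 9: N, bond orders sum to 3 (valence 3) → 0 H
  atom 10: C, bond orders sum to 4 (valence 4) → 0 H
  atom 11: S, bond orders sum to 1 (valence 2) → 1 H
  atom 12: C, bond orders sum to 4 (valence 4) → 0 H
  atom 13: F (halogen, monovalent) → 0 H
Total hydrogens: 5.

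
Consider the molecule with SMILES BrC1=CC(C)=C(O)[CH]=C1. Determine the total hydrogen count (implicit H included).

Walk through each heavy atom and fill implicit hydrogens from standard valence (C 4, N 3, O 2, S 2, halogen 1):
  atom 1: Br (halogen, monovalent) → 0 H
  atom 2: C, bond orders sum to 4 (valence 4) → 0 H
  atom 3: C, bond orders sum to 3 (valence 4) → 1 H
  atom 4: C, bond orders sum to 4 (valence 4) → 0 H
  atom 5: C, bond orders sum to 1 (valence 4) → 3 H
  atom 6: C, bond orders sum to 4 (valence 4) → 0 H
  atom 7: O, bond orders sum to 1 (valence 2) → 1 H
  atom 8: C with explicit H count 1
  atom 9: C, bond orders sum to 3 (valence 4) → 1 H
Total hydrogens: 7.

7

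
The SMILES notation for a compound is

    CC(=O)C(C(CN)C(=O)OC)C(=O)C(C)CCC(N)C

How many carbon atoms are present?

14

Count every carbon token in the SMILES (each C, including those in ring-closure positions and inside branches).
Carbon count: 14.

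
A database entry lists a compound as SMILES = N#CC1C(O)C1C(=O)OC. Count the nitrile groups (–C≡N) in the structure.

1

The nitrile motif appears at heavy-atom position 2 in the SMILES.
Other groups present: 1 ester, 1 hydroxyl.
Nitrile count: 1.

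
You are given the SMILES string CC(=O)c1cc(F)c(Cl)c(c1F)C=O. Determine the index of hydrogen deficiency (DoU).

6

Molecular formula: C9H5ClF2O2.
DoU = (2C + 2 + N − H − X) / 2, where X is the halogen count and O/S are ignored.
    = (2·9 + 2 + 0 − 5 − 3) / 2 = 12 / 2 = 6.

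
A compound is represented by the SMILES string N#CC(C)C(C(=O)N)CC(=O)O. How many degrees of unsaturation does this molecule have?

4

Degree of unsaturation = (number of rings) + (number of π bonds).
Ring closures in the SMILES: 0.
π bonds: 2 double bonds (each 1 DoU), 1 triple bond (each 2 DoU) → 4 DoU from unsaturation.
Total DoU = 0 + 4 = 4.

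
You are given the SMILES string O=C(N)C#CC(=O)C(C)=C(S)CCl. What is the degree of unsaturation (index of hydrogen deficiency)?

Molecular formula: C8H8ClNO2S.
DoU = (2C + 2 + N − H − X) / 2, where X is the halogen count and O/S are ignored.
    = (2·8 + 2 + 1 − 8 − 1) / 2 = 10 / 2 = 5.

5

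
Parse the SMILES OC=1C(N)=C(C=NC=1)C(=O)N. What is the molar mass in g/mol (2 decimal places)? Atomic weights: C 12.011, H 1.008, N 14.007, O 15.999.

First, the molecular formula is C6H7N3O2 (counting implicit H from valence).
  C: 6 × 12.011 = 72.066
  H: 7 × 1.008 = 7.056
  N: 3 × 14.007 = 42.021
  O: 2 × 15.999 = 31.998
Sum: 6×12.011 + 7×1.008 + 3×14.007 + 2×15.999 = 153.141 → 153.14 g/mol.

153.14 g/mol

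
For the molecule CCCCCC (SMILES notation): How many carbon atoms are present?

6

Count every carbon token in the SMILES (each C, including those in ring-closure positions and inside branches).
Carbon count: 6.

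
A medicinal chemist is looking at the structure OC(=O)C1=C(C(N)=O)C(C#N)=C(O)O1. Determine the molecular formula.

C7H4N2O5

Walk through each heavy atom and fill implicit hydrogens from standard valence (C 4, N 3, O 2, S 2, halogen 1):
  atom 1: O, bond orders sum to 1 (valence 2) → 1 H
  atom 2: C, bond orders sum to 4 (valence 4) → 0 H
  atom 3: O, bond orders sum to 2 (valence 2) → 0 H
  atom 4: C, bond orders sum to 4 (valence 4) → 0 H
  atom 5: C, bond orders sum to 4 (valence 4) → 0 H
  atom 6: C, bond orders sum to 4 (valence 4) → 0 H
  atom 7: N, bond orders sum to 1 (valence 3) → 2 H
  atom 8: O, bond orders sum to 2 (valence 2) → 0 H
  atom 9: C, bond orders sum to 4 (valence 4) → 0 H
  atom 10: C, bond orders sum to 4 (valence 4) → 0 H
  atom 11: N, bond orders sum to 3 (valence 3) → 0 H
  atom 12: C, bond orders sum to 4 (valence 4) → 0 H
  atom 13: O, bond orders sum to 1 (valence 2) → 1 H
  atom 14: O, bond orders sum to 2 (valence 2) → 0 H
Totals → C:7, H:4, N:2, O:5.
In Hill order: C7H4N2O5.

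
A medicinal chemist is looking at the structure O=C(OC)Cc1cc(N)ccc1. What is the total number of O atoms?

Scan the SMILES for O atoms (remember two-letter symbols like Cl and Br are single atoms).
Oxygen count: 2.

2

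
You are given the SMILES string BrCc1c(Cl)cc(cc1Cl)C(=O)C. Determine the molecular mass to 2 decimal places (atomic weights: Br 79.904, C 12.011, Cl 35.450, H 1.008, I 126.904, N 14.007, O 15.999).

281.96 g/mol

First, the molecular formula is C9H7BrCl2O (counting implicit H from valence).
  Br: 1 × 79.904 = 79.904
  C: 9 × 12.011 = 108.099
  Cl: 2 × 35.450 = 70.900
  H: 7 × 1.008 = 7.056
  O: 1 × 15.999 = 15.999
Sum: 1×79.904 + 9×12.011 + 2×35.450 + 7×1.008 + 1×15.999 = 281.958 → 281.96 g/mol.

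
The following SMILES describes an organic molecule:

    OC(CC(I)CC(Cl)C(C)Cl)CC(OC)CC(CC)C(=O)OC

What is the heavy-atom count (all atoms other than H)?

Every atom symbol written in the SMILES (organic subset) is one heavy atom; implicit H are not written.
Heavy atoms by element → C:16, Cl:2, I:1, O:4.
Total: 23.

23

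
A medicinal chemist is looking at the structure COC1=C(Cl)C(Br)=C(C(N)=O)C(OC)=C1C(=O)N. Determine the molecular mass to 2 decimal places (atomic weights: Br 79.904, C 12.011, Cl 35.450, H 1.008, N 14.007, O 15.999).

First, the molecular formula is C10H10BrClN2O4 (counting implicit H from valence).
  Br: 1 × 79.904 = 79.904
  C: 10 × 12.011 = 120.110
  Cl: 1 × 35.450 = 35.450
  H: 10 × 1.008 = 10.080
  N: 2 × 14.007 = 28.014
  O: 4 × 15.999 = 63.996
Sum: 1×79.904 + 10×12.011 + 1×35.450 + 10×1.008 + 2×14.007 + 4×15.999 = 337.554 → 337.55 g/mol.

337.55 g/mol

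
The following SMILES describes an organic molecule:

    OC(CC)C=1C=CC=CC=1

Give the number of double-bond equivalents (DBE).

4

Degree of unsaturation = (number of rings) + (number of π bonds).
Ring closures in the SMILES: 1.
π bonds: 3 double bonds (each 1 DoU) → 3 DoU from unsaturation.
Total DoU = 1 + 3 = 4.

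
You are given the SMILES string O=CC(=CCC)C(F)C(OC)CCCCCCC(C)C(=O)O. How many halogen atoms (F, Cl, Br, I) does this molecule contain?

1

Halogen atoms appear at heavy-atom position 8 (1×F).
Other groups present: 1 aldehyde, 1 alkene, 1 carboxylic acid, 1 ether.
Halogen count: 1.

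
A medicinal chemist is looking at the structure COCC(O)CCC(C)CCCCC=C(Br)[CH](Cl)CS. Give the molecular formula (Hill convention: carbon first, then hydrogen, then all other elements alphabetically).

Walk through each heavy atom and fill implicit hydrogens from standard valence (C 4, N 3, O 2, S 2, halogen 1):
  atom 1: C, bond orders sum to 1 (valence 4) → 3 H
  atom 2: O, bond orders sum to 2 (valence 2) → 0 H
  atom 3: C, bond orders sum to 2 (valence 4) → 2 H
  atom 4: C, bond orders sum to 3 (valence 4) → 1 H
  atom 5: O, bond orders sum to 1 (valence 2) → 1 H
  atom 6: C, bond orders sum to 2 (valence 4) → 2 H
  atom 7: C, bond orders sum to 2 (valence 4) → 2 H
  atom 8: C, bond orders sum to 3 (valence 4) → 1 H
  atom 9: C, bond orders sum to 1 (valence 4) → 3 H
  atom 10: C, bond orders sum to 2 (valence 4) → 2 H
  atom 11: C, bond orders sum to 2 (valence 4) → 2 H
  atom 12: C, bond orders sum to 2 (valence 4) → 2 H
  atom 13: C, bond orders sum to 2 (valence 4) → 2 H
  atom 14: C, bond orders sum to 3 (valence 4) → 1 H
  atom 15: C, bond orders sum to 4 (valence 4) → 0 H
  atom 16: Br (halogen, monovalent) → 0 H
  atom 17: C with explicit H count 1
  atom 18: Cl (halogen, monovalent) → 0 H
  atom 19: C, bond orders sum to 2 (valence 4) → 2 H
  atom 20: S, bond orders sum to 1 (valence 2) → 1 H
Totals → C:15, H:28, Br:1, Cl:1, O:2, S:1.

C15H28BrClO2S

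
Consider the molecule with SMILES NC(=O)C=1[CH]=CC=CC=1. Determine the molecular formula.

Walk through each heavy atom and fill implicit hydrogens from standard valence (C 4, N 3, O 2, S 2, halogen 1):
  atom 1: N, bond orders sum to 1 (valence 3) → 2 H
  atom 2: C, bond orders sum to 4 (valence 4) → 0 H
  atom 3: O, bond orders sum to 2 (valence 2) → 0 H
  atom 4: C, bond orders sum to 4 (valence 4) → 0 H
  atom 5: C with explicit H count 1
  atom 6: C, bond orders sum to 3 (valence 4) → 1 H
  atom 7: C, bond orders sum to 3 (valence 4) → 1 H
  atom 8: C, bond orders sum to 3 (valence 4) → 1 H
  atom 9: C, bond orders sum to 3 (valence 4) → 1 H
Totals → C:7, H:7, N:1, O:1.

C7H7NO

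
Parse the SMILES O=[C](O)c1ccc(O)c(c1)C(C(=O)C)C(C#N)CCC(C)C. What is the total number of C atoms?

17

Count every carbon token in the SMILES (each C, including those in ring-closure positions and inside branches).
Carbon count: 17.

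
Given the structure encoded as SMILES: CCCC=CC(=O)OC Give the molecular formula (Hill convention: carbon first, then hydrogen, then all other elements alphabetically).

Walk through each heavy atom and fill implicit hydrogens from standard valence (C 4, N 3, O 2, S 2, halogen 1):
  atom 1: C, bond orders sum to 1 (valence 4) → 3 H
  atom 2: C, bond orders sum to 2 (valence 4) → 2 H
  atom 3: C, bond orders sum to 2 (valence 4) → 2 H
  atom 4: C, bond orders sum to 3 (valence 4) → 1 H
  atom 5: C, bond orders sum to 3 (valence 4) → 1 H
  atom 6: C, bond orders sum to 4 (valence 4) → 0 H
  atom 7: O, bond orders sum to 2 (valence 2) → 0 H
  atom 8: O, bond orders sum to 2 (valence 2) → 0 H
  atom 9: C, bond orders sum to 1 (valence 4) → 3 H
Totals → C:7, H:12, O:2.

C7H12O2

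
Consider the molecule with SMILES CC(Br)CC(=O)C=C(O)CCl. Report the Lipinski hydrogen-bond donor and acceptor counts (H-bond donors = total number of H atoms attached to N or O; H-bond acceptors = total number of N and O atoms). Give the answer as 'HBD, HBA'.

Donors: find every N or O and count the H atoms it carries.
  atom 6 (O): bond orders sum to 2 → 0 H
  atom 9 (O): bond orders sum to 1 → 1 H
Lipinski HBD = 1.
Acceptors: N atoms = 0, O atoms = 2 → HBA = 2.

1, 2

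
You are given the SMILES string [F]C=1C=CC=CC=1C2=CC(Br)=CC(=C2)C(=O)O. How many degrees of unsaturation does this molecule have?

Molecular formula: C13H8BrFO2.
DoU = (2C + 2 + N − H − X) / 2, where X is the halogen count and O/S are ignored.
    = (2·13 + 2 + 0 − 8 − 2) / 2 = 18 / 2 = 9.

9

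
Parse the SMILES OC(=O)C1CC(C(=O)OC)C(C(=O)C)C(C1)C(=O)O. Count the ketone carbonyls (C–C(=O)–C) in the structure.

The ketone motif appears at heavy-atom position 12 in the SMILES.
Other groups present: 2 carboxylic acid, 1 ester.
Ketone count: 1.

1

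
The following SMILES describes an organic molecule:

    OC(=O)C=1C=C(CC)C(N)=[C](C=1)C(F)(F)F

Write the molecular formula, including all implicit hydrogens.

C10H10F3NO2

Walk through each heavy atom and fill implicit hydrogens from standard valence (C 4, N 3, O 2, S 2, halogen 1):
  atom 1: O, bond orders sum to 1 (valence 2) → 1 H
  atom 2: C, bond orders sum to 4 (valence 4) → 0 H
  atom 3: O, bond orders sum to 2 (valence 2) → 0 H
  atom 4: C, bond orders sum to 4 (valence 4) → 0 H
  atom 5: C, bond orders sum to 3 (valence 4) → 1 H
  atom 6: C, bond orders sum to 4 (valence 4) → 0 H
  atom 7: C, bond orders sum to 2 (valence 4) → 2 H
  atom 8: C, bond orders sum to 1 (valence 4) → 3 H
  atom 9: C, bond orders sum to 4 (valence 4) → 0 H
  atom 10: N, bond orders sum to 1 (valence 3) → 2 H
  atom 11: C with explicit H count 0
  atom 12: C, bond orders sum to 3 (valence 4) → 1 H
  atom 13: C, bond orders sum to 4 (valence 4) → 0 H
  atom 14: F (halogen, monovalent) → 0 H
  atom 15: F (halogen, monovalent) → 0 H
  atom 16: F (halogen, monovalent) → 0 H
Totals → C:10, H:10, F:3, N:1, O:2.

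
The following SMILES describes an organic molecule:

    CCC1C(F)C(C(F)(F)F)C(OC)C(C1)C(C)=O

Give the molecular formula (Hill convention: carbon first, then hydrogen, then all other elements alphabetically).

Walk through each heavy atom and fill implicit hydrogens from standard valence (C 4, N 3, O 2, S 2, halogen 1):
  atom 1: C, bond orders sum to 1 (valence 4) → 3 H
  atom 2: C, bond orders sum to 2 (valence 4) → 2 H
  atom 3: C, bond orders sum to 3 (valence 4) → 1 H
  atom 4: C, bond orders sum to 3 (valence 4) → 1 H
  atom 5: F (halogen, monovalent) → 0 H
  atom 6: C, bond orders sum to 3 (valence 4) → 1 H
  atom 7: C, bond orders sum to 4 (valence 4) → 0 H
  atom 8: F (halogen, monovalent) → 0 H
  atom 9: F (halogen, monovalent) → 0 H
  atom 10: F (halogen, monovalent) → 0 H
  atom 11: C, bond orders sum to 3 (valence 4) → 1 H
  atom 12: O, bond orders sum to 2 (valence 2) → 0 H
  atom 13: C, bond orders sum to 1 (valence 4) → 3 H
  atom 14: C, bond orders sum to 3 (valence 4) → 1 H
  atom 15: C, bond orders sum to 2 (valence 4) → 2 H
  atom 16: C, bond orders sum to 4 (valence 4) → 0 H
  atom 17: C, bond orders sum to 1 (valence 4) → 3 H
  atom 18: O, bond orders sum to 2 (valence 2) → 0 H
Totals → C:12, H:18, F:4, O:2.
In Hill order: C12H18F4O2.

C12H18F4O2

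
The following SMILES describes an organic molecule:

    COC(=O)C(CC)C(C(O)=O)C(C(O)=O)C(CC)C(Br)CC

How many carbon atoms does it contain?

Count every carbon token in the SMILES (each C, including those in ring-closure positions and inside branches).
Carbon count: 15.

15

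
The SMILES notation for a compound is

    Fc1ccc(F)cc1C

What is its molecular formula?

Walk through each heavy atom and fill implicit hydrogens from standard valence (C 4, N 3, O 2, S 2, halogen 1); for lowercase aromatic atoms, an aromatic c carries 1 H when it has two neighbours and 0 H with three, and aromatic n carries 0 H:
  atom 1: F (halogen, monovalent) → 0 H
  atom 2: aromatic c, 3 neighbours → 0 H
  atom 3: aromatic c, 2 neighbours → 1 H
  atom 4: aromatic c, 2 neighbours → 1 H
  atom 5: aromatic c, 3 neighbours → 0 H
  atom 6: F (halogen, monovalent) → 0 H
  atom 7: aromatic c, 2 neighbours → 1 H
  atom 8: aromatic c, 3 neighbours → 0 H
  atom 9: C, bond orders sum to 1 (valence 4) → 3 H
Totals → C:7, H:6, F:2.
In Hill order: C7H6F2.

C7H6F2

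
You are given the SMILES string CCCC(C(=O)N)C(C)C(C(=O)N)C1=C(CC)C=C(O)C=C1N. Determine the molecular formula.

Walk through each heavy atom and fill implicit hydrogens from standard valence (C 4, N 3, O 2, S 2, halogen 1):
  atom 1: C, bond orders sum to 1 (valence 4) → 3 H
  atom 2: C, bond orders sum to 2 (valence 4) → 2 H
  atom 3: C, bond orders sum to 2 (valence 4) → 2 H
  atom 4: C, bond orders sum to 3 (valence 4) → 1 H
  atom 5: C, bond orders sum to 4 (valence 4) → 0 H
  atom 6: O, bond orders sum to 2 (valence 2) → 0 H
  atom 7: N, bond orders sum to 1 (valence 3) → 2 H
  atom 8: C, bond orders sum to 3 (valence 4) → 1 H
  atom 9: C, bond orders sum to 1 (valence 4) → 3 H
  atom 10: C, bond orders sum to 3 (valence 4) → 1 H
  atom 11: C, bond orders sum to 4 (valence 4) → 0 H
  atom 12: O, bond orders sum to 2 (valence 2) → 0 H
  atom 13: N, bond orders sum to 1 (valence 3) → 2 H
  atom 14: C, bond orders sum to 4 (valence 4) → 0 H
  atom 15: C, bond orders sum to 4 (valence 4) → 0 H
  atom 16: C, bond orders sum to 2 (valence 4) → 2 H
  atom 17: C, bond orders sum to 1 (valence 4) → 3 H
  atom 18: C, bond orders sum to 3 (valence 4) → 1 H
  atom 19: C, bond orders sum to 4 (valence 4) → 0 H
  atom 20: O, bond orders sum to 1 (valence 2) → 1 H
  atom 21: C, bond orders sum to 3 (valence 4) → 1 H
  atom 22: C, bond orders sum to 4 (valence 4) → 0 H
  atom 23: N, bond orders sum to 1 (valence 3) → 2 H
Totals → C:17, H:27, N:3, O:3.

C17H27N3O3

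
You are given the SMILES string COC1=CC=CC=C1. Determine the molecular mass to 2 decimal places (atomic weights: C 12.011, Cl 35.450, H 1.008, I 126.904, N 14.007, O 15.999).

108.14 g/mol

First, the molecular formula is C7H8O (counting implicit H from valence).
  C: 7 × 12.011 = 84.077
  H: 8 × 1.008 = 8.064
  O: 1 × 15.999 = 15.999
Sum: 7×12.011 + 8×1.008 + 1×15.999 = 108.140 → 108.14 g/mol.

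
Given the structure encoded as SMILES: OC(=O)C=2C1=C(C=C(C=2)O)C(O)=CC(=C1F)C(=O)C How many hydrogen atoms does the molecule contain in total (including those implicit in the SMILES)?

Walk through each heavy atom and fill implicit hydrogens from standard valence (C 4, N 3, O 2, S 2, halogen 1):
  atom 1: O, bond orders sum to 1 (valence 2) → 1 H
  atom 2: C, bond orders sum to 4 (valence 4) → 0 H
  atom 3: O, bond orders sum to 2 (valence 2) → 0 H
  atom 4: C, bond orders sum to 4 (valence 4) → 0 H
  atom 5: C, bond orders sum to 4 (valence 4) → 0 H
  atom 6: C, bond orders sum to 4 (valence 4) → 0 H
  atom 7: C, bond orders sum to 3 (valence 4) → 1 H
  atom 8: C, bond orders sum to 4 (valence 4) → 0 H
  atom 9: C, bond orders sum to 3 (valence 4) → 1 H
  atom 10: O, bond orders sum to 1 (valence 2) → 1 H
  atom 11: C, bond orders sum to 4 (valence 4) → 0 H
  atom 12: O, bond orders sum to 1 (valence 2) → 1 H
  atom 13: C, bond orders sum to 3 (valence 4) → 1 H
  atom 14: C, bond orders sum to 4 (valence 4) → 0 H
  atom 15: C, bond orders sum to 4 (valence 4) → 0 H
  atom 16: F (halogen, monovalent) → 0 H
  atom 17: C, bond orders sum to 4 (valence 4) → 0 H
  atom 18: O, bond orders sum to 2 (valence 2) → 0 H
  atom 19: C, bond orders sum to 1 (valence 4) → 3 H
Total hydrogens: 9.

9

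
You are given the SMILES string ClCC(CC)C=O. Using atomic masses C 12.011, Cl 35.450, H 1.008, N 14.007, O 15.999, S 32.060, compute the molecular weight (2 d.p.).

120.58 g/mol

First, the molecular formula is C5H9ClO (counting implicit H from valence).
  C: 5 × 12.011 = 60.055
  Cl: 1 × 35.450 = 35.450
  H: 9 × 1.008 = 9.072
  O: 1 × 15.999 = 15.999
Sum: 5×12.011 + 1×35.450 + 9×1.008 + 1×15.999 = 120.576 → 120.58 g/mol.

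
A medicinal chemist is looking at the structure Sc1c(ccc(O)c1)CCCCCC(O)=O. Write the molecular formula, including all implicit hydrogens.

C12H16O3S

Walk through each heavy atom and fill implicit hydrogens from standard valence (C 4, N 3, O 2, S 2, halogen 1); for lowercase aromatic atoms, an aromatic c carries 1 H when it has two neighbours and 0 H with three, and aromatic n carries 0 H:
  atom 1: S, bond orders sum to 1 (valence 2) → 1 H
  atom 2: aromatic c, 3 neighbours → 0 H
  atom 3: aromatic c, 3 neighbours → 0 H
  atom 4: aromatic c, 2 neighbours → 1 H
  atom 5: aromatic c, 2 neighbours → 1 H
  atom 6: aromatic c, 3 neighbours → 0 H
  atom 7: O, bond orders sum to 1 (valence 2) → 1 H
  atom 8: aromatic c, 2 neighbours → 1 H
  atom 9: C, bond orders sum to 2 (valence 4) → 2 H
  atom 10: C, bond orders sum to 2 (valence 4) → 2 H
  atom 11: C, bond orders sum to 2 (valence 4) → 2 H
  atom 12: C, bond orders sum to 2 (valence 4) → 2 H
  atom 13: C, bond orders sum to 2 (valence 4) → 2 H
  atom 14: C, bond orders sum to 4 (valence 4) → 0 H
  atom 15: O, bond orders sum to 1 (valence 2) → 1 H
  atom 16: O, bond orders sum to 2 (valence 2) → 0 H
Totals → C:12, H:16, O:3, S:1.
In Hill order: C12H16O3S.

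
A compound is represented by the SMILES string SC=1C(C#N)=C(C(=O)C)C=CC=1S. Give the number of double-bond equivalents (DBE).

7

Molecular formula: C9H7NOS2.
DoU = (2C + 2 + N − H − X) / 2, where X is the halogen count and O/S are ignored.
    = (2·9 + 2 + 1 − 7 − 0) / 2 = 14 / 2 = 7.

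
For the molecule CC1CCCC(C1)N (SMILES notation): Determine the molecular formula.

C7H15N

Walk through each heavy atom and fill implicit hydrogens from standard valence (C 4, N 3, O 2, S 2, halogen 1):
  atom 1: C, bond orders sum to 1 (valence 4) → 3 H
  atom 2: C, bond orders sum to 3 (valence 4) → 1 H
  atom 3: C, bond orders sum to 2 (valence 4) → 2 H
  atom 4: C, bond orders sum to 2 (valence 4) → 2 H
  atom 5: C, bond orders sum to 2 (valence 4) → 2 H
  atom 6: C, bond orders sum to 3 (valence 4) → 1 H
  atom 7: C, bond orders sum to 2 (valence 4) → 2 H
  atom 8: N, bond orders sum to 1 (valence 3) → 2 H
Totals → C:7, H:15, N:1.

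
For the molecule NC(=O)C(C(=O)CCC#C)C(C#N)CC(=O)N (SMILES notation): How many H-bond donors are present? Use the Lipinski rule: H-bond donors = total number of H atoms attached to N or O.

4

Donors: find every N or O and count the H atoms it carries.
  atom 1 (N): bond orders sum to 1 → 2 H
  atom 3 (O): bond orders sum to 2 → 0 H
  atom 6 (O): bond orders sum to 2 → 0 H
  atom 13 (N): bond orders sum to 3 → 0 H
  atom 16 (O): bond orders sum to 2 → 0 H
  atom 17 (N): bond orders sum to 1 → 2 H
Lipinski HBD = 4.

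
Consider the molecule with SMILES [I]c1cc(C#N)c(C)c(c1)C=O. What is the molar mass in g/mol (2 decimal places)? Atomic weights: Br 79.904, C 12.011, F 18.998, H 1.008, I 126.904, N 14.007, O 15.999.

271.06 g/mol

First, the molecular formula is C9H6INO (counting implicit H from valence).
  C: 9 × 12.011 = 108.099
  H: 6 × 1.008 = 6.048
  I: 1 × 126.904 = 126.904
  N: 1 × 14.007 = 14.007
  O: 1 × 15.999 = 15.999
Sum: 9×12.011 + 6×1.008 + 1×126.904 + 1×14.007 + 1×15.999 = 271.057 → 271.06 g/mol.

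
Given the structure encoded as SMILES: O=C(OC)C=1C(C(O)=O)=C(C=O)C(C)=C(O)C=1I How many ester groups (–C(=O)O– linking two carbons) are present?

The ester motif appears at heavy-atom position 2 in the SMILES.
Other groups present: 1 aldehyde, 1 carboxylic acid, 1 hydroxyl.
Ester count: 1.

1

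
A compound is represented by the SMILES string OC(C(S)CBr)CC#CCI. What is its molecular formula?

C7H10BrIOS

Walk through each heavy atom and fill implicit hydrogens from standard valence (C 4, N 3, O 2, S 2, halogen 1):
  atom 1: O, bond orders sum to 1 (valence 2) → 1 H
  atom 2: C, bond orders sum to 3 (valence 4) → 1 H
  atom 3: C, bond orders sum to 3 (valence 4) → 1 H
  atom 4: S, bond orders sum to 1 (valence 2) → 1 H
  atom 5: C, bond orders sum to 2 (valence 4) → 2 H
  atom 6: Br (halogen, monovalent) → 0 H
  atom 7: C, bond orders sum to 2 (valence 4) → 2 H
  atom 8: C, bond orders sum to 4 (valence 4) → 0 H
  atom 9: C, bond orders sum to 4 (valence 4) → 0 H
  atom 10: C, bond orders sum to 2 (valence 4) → 2 H
  atom 11: I (halogen, monovalent) → 0 H
Totals → C:7, H:10, Br:1, I:1, O:1, S:1.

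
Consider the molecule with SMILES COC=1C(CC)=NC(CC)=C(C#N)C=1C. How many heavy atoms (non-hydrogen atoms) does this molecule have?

15

Every atom symbol written in the SMILES (organic subset) is one heavy atom; implicit H are not written.
Heavy atoms by element → C:12, N:2, O:1.
Total: 15.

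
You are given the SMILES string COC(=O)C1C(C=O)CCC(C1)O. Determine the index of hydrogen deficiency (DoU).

3

Molecular formula: C9H14O4.
DoU = (2C + 2 + N − H − X) / 2, where X is the halogen count and O/S are ignored.
    = (2·9 + 2 + 0 − 14 − 0) / 2 = 6 / 2 = 3.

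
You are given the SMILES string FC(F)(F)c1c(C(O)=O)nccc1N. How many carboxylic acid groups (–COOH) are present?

The carboxylic acid motif appears at heavy-atom position 7 in the SMILES.
Other groups present: 1 primary amine.
Carboxylic acid count: 1.

1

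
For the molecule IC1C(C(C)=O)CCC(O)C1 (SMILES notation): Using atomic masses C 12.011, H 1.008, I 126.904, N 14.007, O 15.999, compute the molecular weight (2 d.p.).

First, the molecular formula is C8H13IO2 (counting implicit H from valence).
  C: 8 × 12.011 = 96.088
  H: 13 × 1.008 = 13.104
  I: 1 × 126.904 = 126.904
  O: 2 × 15.999 = 31.998
Sum: 8×12.011 + 13×1.008 + 1×126.904 + 2×15.999 = 268.094 → 268.09 g/mol.

268.09 g/mol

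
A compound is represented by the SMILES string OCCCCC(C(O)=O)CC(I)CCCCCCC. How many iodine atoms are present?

Scan the SMILES for I atoms (remember two-letter symbols like Cl and Br are single atoms).
Iodine count: 1.

1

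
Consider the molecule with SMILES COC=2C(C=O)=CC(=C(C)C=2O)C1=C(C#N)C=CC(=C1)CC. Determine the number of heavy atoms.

Every atom symbol written in the SMILES (organic subset) is one heavy atom; implicit H are not written.
Heavy atoms by element → C:18, N:1, O:3.
Total: 22.

22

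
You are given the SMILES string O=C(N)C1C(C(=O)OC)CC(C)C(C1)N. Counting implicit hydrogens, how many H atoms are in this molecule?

18

Walk through each heavy atom and fill implicit hydrogens from standard valence (C 4, N 3, O 2, S 2, halogen 1):
  atom 1: O, bond orders sum to 2 (valence 2) → 0 H
  atom 2: C, bond orders sum to 4 (valence 4) → 0 H
  atom 3: N, bond orders sum to 1 (valence 3) → 2 H
  atom 4: C, bond orders sum to 3 (valence 4) → 1 H
  atom 5: C, bond orders sum to 3 (valence 4) → 1 H
  atom 6: C, bond orders sum to 4 (valence 4) → 0 H
  atom 7: O, bond orders sum to 2 (valence 2) → 0 H
  atom 8: O, bond orders sum to 2 (valence 2) → 0 H
  atom 9: C, bond orders sum to 1 (valence 4) → 3 H
  atom 10: C, bond orders sum to 2 (valence 4) → 2 H
  atom 11: C, bond orders sum to 3 (valence 4) → 1 H
  atom 12: C, bond orders sum to 1 (valence 4) → 3 H
  atom 13: C, bond orders sum to 3 (valence 4) → 1 H
  atom 14: C, bond orders sum to 2 (valence 4) → 2 H
  atom 15: N, bond orders sum to 1 (valence 3) → 2 H
Total hydrogens: 18.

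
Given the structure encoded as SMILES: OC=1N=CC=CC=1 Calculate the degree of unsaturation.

4

Degree of unsaturation = (number of rings) + (number of π bonds).
Ring closures in the SMILES: 1.
π bonds: 3 double bonds (each 1 DoU) → 3 DoU from unsaturation.
Total DoU = 1 + 3 = 4.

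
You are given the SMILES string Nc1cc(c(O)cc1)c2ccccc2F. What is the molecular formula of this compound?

C12H10FNO

Walk through each heavy atom and fill implicit hydrogens from standard valence (C 4, N 3, O 2, S 2, halogen 1); for lowercase aromatic atoms, an aromatic c carries 1 H when it has two neighbours and 0 H with three, and aromatic n carries 0 H:
  atom 1: N, bond orders sum to 1 (valence 3) → 2 H
  atom 2: aromatic c, 3 neighbours → 0 H
  atom 3: aromatic c, 2 neighbours → 1 H
  atom 4: aromatic c, 3 neighbours → 0 H
  atom 5: aromatic c, 3 neighbours → 0 H
  atom 6: O, bond orders sum to 1 (valence 2) → 1 H
  atom 7: aromatic c, 2 neighbours → 1 H
  atom 8: aromatic c, 2 neighbours → 1 H
  atom 9: aromatic c, 3 neighbours → 0 H
  atom 10: aromatic c, 2 neighbours → 1 H
  atom 11: aromatic c, 2 neighbours → 1 H
  atom 12: aromatic c, 2 neighbours → 1 H
  atom 13: aromatic c, 2 neighbours → 1 H
  atom 14: aromatic c, 3 neighbours → 0 H
  atom 15: F (halogen, monovalent) → 0 H
Totals → C:12, H:10, F:1, N:1, O:1.
In Hill order: C12H10FNO.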